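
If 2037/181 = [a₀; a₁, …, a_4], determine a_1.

2037 ÷ 181 → quotient 11, remainder 46
181 ÷ 46 → quotient 3, remainder 43

3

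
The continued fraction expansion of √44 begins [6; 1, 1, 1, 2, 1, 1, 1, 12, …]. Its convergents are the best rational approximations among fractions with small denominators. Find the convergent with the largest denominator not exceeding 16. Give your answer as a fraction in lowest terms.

List convergents until the denominator exceeds the bound:
a_0 = 6: 6/1  (≤ bound)
a_1 = 1: 7/1  (≤ bound)
a_2 = 1: 13/2  (≤ bound)
a_3 = 1: 20/3  (≤ bound)
a_4 = 2: 53/8  (≤ bound)
a_5 = 1: 73/11  (≤ bound)
a_6 = 1: 126/19  (> 16, stop)

73/11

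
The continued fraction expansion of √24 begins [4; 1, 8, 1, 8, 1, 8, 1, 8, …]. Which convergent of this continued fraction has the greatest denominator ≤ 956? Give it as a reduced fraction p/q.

4316/881

a_0 = 4: 4/1  (≤ bound)
a_1 = 1: 5/1  (≤ bound)
a_2 = 8: 44/9  (≤ bound)
a_3 = 1: 49/10  (≤ bound)
a_4 = 8: 436/89  (≤ bound)
a_5 = 1: 485/99  (≤ bound)
a_6 = 8: 4316/881  (≤ bound)
a_7 = 1: 4801/980  (> 956, stop)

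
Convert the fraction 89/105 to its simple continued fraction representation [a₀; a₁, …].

[0; 1, 5, 1, 1, 3, 2]

89 ÷ 105 → quotient 0, remainder 89
105 ÷ 89 → quotient 1, remainder 16
89 ÷ 16 → quotient 5, remainder 9
16 ÷ 9 → quotient 1, remainder 7
9 ÷ 7 → quotient 1, remainder 2
7 ÷ 2 → quotient 3, remainder 1
2 ÷ 1 → quotient 2, remainder 0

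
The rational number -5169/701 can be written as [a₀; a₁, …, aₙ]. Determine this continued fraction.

-5169 = -8·701 + 439, so a_0 = -8
701 = 1·439 + 262, so a_1 = 1
439 = 1·262 + 177, so a_2 = 1
262 = 1·177 + 85, so a_3 = 1
177 = 2·85 + 7, so a_4 = 2
85 = 12·7 + 1, so a_5 = 12
7 = 7·1 + 0, so a_6 = 7

[-8; 1, 1, 1, 2, 12, 7]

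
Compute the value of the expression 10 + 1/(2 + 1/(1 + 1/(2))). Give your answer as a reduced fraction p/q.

83/8

Starting at the tail and folding back:
Start with 2.
1 + 1/(2/1) = 1 + 1/2 = 3/2
2 + 1/(3/2) = 2 + 2/3 = 8/3
10 + 1/(8/3) = 10 + 3/8 = 83/8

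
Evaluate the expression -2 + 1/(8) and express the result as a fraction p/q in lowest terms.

Starting at the tail and folding back:
Start with 8.
-2 + 1/(8/1) = -2 + 1/8 = -15/8

-15/8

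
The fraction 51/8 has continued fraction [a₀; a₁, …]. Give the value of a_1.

2

Run the Euclidean algorithm, recording each quotient:
⌊51/8⌋ = 6, remainder 3
⌊8/3⌋ = 2, remainder 2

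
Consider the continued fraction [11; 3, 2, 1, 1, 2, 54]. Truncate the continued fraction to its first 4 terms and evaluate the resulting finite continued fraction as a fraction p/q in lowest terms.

113/10

Build up convergents one term at a time:
a_0 = 11: 11/1
a_1 = 3: 34/3
a_2 = 2: 79/7
a_3 = 1: 113/10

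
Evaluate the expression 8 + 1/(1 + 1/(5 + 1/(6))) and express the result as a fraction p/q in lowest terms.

327/37

Compute successive convergents:
a_0 = 8: 8/1
a_1 = 1: 9/1
a_2 = 5: 53/6
a_3 = 6: 327/37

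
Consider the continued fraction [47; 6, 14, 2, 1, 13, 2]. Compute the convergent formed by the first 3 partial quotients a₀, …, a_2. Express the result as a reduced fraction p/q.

4009/85

Starting at the tail and folding back:
Start with 14.
6 + 1/(14/1) = 6 + 1/14 = 85/14
47 + 1/(85/14) = 47 + 14/85 = 4009/85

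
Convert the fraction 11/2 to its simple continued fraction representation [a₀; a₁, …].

[5; 2]

Repeatedly divide and take the remainder:
11 = 5·2 + 1, so a_0 = 5
2 = 2·1 + 0, so a_1 = 2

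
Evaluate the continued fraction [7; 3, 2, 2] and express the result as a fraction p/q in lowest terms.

Build up convergents one term at a time:
a_0 = 7: 7/1
a_1 = 3: 22/3
a_2 = 2: 51/7
a_3 = 2: 124/17

124/17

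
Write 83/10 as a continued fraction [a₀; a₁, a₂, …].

⌊83/10⌋ = 8, remainder 3
⌊10/3⌋ = 3, remainder 1
⌊3/1⌋ = 3, remainder 0

[8; 3, 3]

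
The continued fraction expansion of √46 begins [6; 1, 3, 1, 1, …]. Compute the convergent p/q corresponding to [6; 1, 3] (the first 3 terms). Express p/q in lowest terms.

a_0 = 6: 6/1
a_1 = 1: 7/1
a_2 = 3: 27/4

27/4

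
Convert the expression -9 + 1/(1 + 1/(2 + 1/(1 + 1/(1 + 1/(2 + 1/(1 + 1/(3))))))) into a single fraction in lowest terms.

Collapse the nested fraction from the inside out:
Start with 3.
1 + 1/(3/1) = 1 + 1/3 = 4/3
2 + 1/(4/3) = 2 + 3/4 = 11/4
1 + 1/(11/4) = 1 + 4/11 = 15/11
1 + 1/(15/11) = 1 + 11/15 = 26/15
2 + 1/(26/15) = 2 + 15/26 = 67/26
1 + 1/(67/26) = 1 + 26/67 = 93/67
-9 + 1/(93/67) = -9 + 67/93 = -770/93

-770/93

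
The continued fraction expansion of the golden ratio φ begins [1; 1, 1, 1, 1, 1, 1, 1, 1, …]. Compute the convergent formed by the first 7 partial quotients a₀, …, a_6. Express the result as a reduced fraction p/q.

a_0 = 1: 1/1
a_1 = 1: 2/1
a_2 = 1: 3/2
a_3 = 1: 5/3
a_4 = 1: 8/5
a_5 = 1: 13/8
a_6 = 1: 21/13

21/13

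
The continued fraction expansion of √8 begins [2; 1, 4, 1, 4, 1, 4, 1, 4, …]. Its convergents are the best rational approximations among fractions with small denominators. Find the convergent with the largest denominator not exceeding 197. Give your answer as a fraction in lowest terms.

List convergents until the denominator exceeds the bound:
a_0 = 2: 2/1  (≤ bound)
a_1 = 1: 3/1  (≤ bound)
a_2 = 4: 14/5  (≤ bound)
a_3 = 1: 17/6  (≤ bound)
a_4 = 4: 82/29  (≤ bound)
a_5 = 1: 99/35  (≤ bound)
a_6 = 4: 478/169  (≤ bound)
a_7 = 1: 577/204  (> 197, stop)

478/169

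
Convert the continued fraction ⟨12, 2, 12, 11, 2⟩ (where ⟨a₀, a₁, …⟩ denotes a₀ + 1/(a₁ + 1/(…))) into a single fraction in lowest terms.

Start with 2.
11 + 1/(2/1) = 11 + 1/2 = 23/2
12 + 1/(23/2) = 12 + 2/23 = 278/23
2 + 1/(278/23) = 2 + 23/278 = 579/278
12 + 1/(579/278) = 12 + 278/579 = 7226/579

7226/579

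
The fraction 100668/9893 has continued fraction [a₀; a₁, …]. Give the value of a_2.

Repeatedly divide and take the remainder:
100668 ÷ 9893 → quotient 10, remainder 1738
9893 ÷ 1738 → quotient 5, remainder 1203
1738 ÷ 1203 → quotient 1, remainder 535

1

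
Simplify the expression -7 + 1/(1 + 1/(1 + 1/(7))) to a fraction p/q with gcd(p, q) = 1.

Start with 7.
1 + 1/(7/1) = 1 + 1/7 = 8/7
1 + 1/(8/7) = 1 + 7/8 = 15/8
-7 + 1/(15/8) = -7 + 8/15 = -97/15

-97/15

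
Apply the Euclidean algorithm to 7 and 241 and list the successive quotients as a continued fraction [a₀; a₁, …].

[0; 34, 2, 3]

7 ÷ 241 → quotient 0, remainder 7
241 ÷ 7 → quotient 34, remainder 3
7 ÷ 3 → quotient 2, remainder 1
3 ÷ 1 → quotient 3, remainder 0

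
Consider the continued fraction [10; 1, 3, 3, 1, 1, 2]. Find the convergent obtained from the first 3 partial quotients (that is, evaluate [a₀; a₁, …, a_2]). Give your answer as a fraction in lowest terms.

Start with 3.
1 + 1/(3/1) = 1 + 1/3 = 4/3
10 + 1/(4/3) = 10 + 3/4 = 43/4

43/4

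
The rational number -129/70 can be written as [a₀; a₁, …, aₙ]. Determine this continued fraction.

⌊-129/70⌋ = -2, remainder 11
⌊70/11⌋ = 6, remainder 4
⌊11/4⌋ = 2, remainder 3
⌊4/3⌋ = 1, remainder 1
⌊3/1⌋ = 3, remainder 0

[-2; 6, 2, 1, 3]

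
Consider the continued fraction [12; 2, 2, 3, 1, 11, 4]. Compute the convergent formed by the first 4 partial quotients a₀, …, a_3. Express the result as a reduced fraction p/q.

211/17

Start with 3.
2 + 1/(3/1) = 2 + 1/3 = 7/3
2 + 1/(7/3) = 2 + 3/7 = 17/7
12 + 1/(17/7) = 12 + 7/17 = 211/17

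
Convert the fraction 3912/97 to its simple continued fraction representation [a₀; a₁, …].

Repeatedly divide and take the remainder:
3912 = 40·97 + 32, so a_0 = 40
97 = 3·32 + 1, so a_1 = 3
32 = 32·1 + 0, so a_2 = 32

[40; 3, 32]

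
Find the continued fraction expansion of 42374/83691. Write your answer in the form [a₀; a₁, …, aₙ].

42374 = 0·83691 + 42374, so a_0 = 0
83691 = 1·42374 + 41317, so a_1 = 1
42374 = 1·41317 + 1057, so a_2 = 1
41317 = 39·1057 + 94, so a_3 = 39
1057 = 11·94 + 23, so a_4 = 11
94 = 4·23 + 2, so a_5 = 4
23 = 11·2 + 1, so a_6 = 11
2 = 2·1 + 0, so a_7 = 2

[0; 1, 1, 39, 11, 4, 11, 2]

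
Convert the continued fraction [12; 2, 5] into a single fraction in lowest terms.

137/11

Start with 5.
2 + 1/(5/1) = 2 + 1/5 = 11/5
12 + 1/(11/5) = 12 + 5/11 = 137/11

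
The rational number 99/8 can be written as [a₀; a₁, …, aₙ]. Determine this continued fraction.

Run the Euclidean algorithm, recording each quotient:
⌊99/8⌋ = 12, remainder 3
⌊8/3⌋ = 2, remainder 2
⌊3/2⌋ = 1, remainder 1
⌊2/1⌋ = 2, remainder 0

[12; 2, 1, 2]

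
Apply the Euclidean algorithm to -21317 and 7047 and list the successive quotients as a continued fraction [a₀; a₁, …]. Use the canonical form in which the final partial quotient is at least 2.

[-4; 1, 39, 25, 7]

⌊-21317/7047⌋ = -4, remainder 6871
⌊7047/6871⌋ = 1, remainder 176
⌊6871/176⌋ = 39, remainder 7
⌊176/7⌋ = 25, remainder 1
⌊7/1⌋ = 7, remainder 0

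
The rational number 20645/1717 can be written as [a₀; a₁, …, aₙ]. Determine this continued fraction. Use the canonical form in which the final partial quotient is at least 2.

20645 = 12·1717 + 41, so a_0 = 12
1717 = 41·41 + 36, so a_1 = 41
41 = 1·36 + 5, so a_2 = 1
36 = 7·5 + 1, so a_3 = 7
5 = 5·1 + 0, so a_4 = 5

[12; 41, 1, 7, 5]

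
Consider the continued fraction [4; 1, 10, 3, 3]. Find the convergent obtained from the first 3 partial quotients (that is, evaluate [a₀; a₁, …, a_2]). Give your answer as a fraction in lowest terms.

54/11

Starting at the tail and folding back:
Start with 10.
1 + 1/(10/1) = 1 + 1/10 = 11/10
4 + 1/(11/10) = 4 + 10/11 = 54/11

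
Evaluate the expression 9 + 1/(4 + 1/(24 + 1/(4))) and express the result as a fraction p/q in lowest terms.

3625/392

Start with 4.
24 + 1/(4/1) = 24 + 1/4 = 97/4
4 + 1/(97/4) = 4 + 4/97 = 392/97
9 + 1/(392/97) = 9 + 97/392 = 3625/392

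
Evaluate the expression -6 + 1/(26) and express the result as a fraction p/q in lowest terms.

Start with 26.
-6 + 1/(26/1) = -6 + 1/26 = -155/26

-155/26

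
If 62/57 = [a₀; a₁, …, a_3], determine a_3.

⌊62/57⌋ = 1, remainder 5
⌊57/5⌋ = 11, remainder 2
⌊5/2⌋ = 2, remainder 1
⌊2/1⌋ = 2, remainder 0

2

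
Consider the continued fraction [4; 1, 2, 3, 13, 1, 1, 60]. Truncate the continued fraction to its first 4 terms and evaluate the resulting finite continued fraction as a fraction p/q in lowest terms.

47/10

Start with 3.
2 + 1/(3/1) = 2 + 1/3 = 7/3
1 + 1/(7/3) = 1 + 3/7 = 10/7
4 + 1/(10/7) = 4 + 7/10 = 47/10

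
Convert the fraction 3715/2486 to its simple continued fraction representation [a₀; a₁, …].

Apply division with remainder until the remainder is 0:
⌊3715/2486⌋ = 1, remainder 1229
⌊2486/1229⌋ = 2, remainder 28
⌊1229/28⌋ = 43, remainder 25
⌊28/25⌋ = 1, remainder 3
⌊25/3⌋ = 8, remainder 1
⌊3/1⌋ = 3, remainder 0

[1; 2, 43, 1, 8, 3]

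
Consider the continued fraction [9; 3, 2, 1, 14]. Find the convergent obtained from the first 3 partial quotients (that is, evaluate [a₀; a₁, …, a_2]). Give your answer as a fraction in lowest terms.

65/7

a_0 = 9: 9/1
a_1 = 3: 28/3
a_2 = 2: 65/7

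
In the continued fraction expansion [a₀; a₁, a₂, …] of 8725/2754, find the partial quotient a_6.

3

Apply division with remainder until the remainder is 0:
⌊8725/2754⌋ = 3, remainder 463
⌊2754/463⌋ = 5, remainder 439
⌊463/439⌋ = 1, remainder 24
⌊439/24⌋ = 18, remainder 7
⌊24/7⌋ = 3, remainder 3
⌊7/3⌋ = 2, remainder 1
⌊3/1⌋ = 3, remainder 0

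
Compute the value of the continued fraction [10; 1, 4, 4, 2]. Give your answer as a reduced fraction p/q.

Start with 2.
4 + 1/(2/1) = 4 + 1/2 = 9/2
4 + 1/(9/2) = 4 + 2/9 = 38/9
1 + 1/(38/9) = 1 + 9/38 = 47/38
10 + 1/(47/38) = 10 + 38/47 = 508/47

508/47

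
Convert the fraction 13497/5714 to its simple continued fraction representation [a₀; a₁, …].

[2; 2, 1, 3, 5, 12, 8]

13497 ÷ 5714 → quotient 2, remainder 2069
5714 ÷ 2069 → quotient 2, remainder 1576
2069 ÷ 1576 → quotient 1, remainder 493
1576 ÷ 493 → quotient 3, remainder 97
493 ÷ 97 → quotient 5, remainder 8
97 ÷ 8 → quotient 12, remainder 1
8 ÷ 1 → quotient 8, remainder 0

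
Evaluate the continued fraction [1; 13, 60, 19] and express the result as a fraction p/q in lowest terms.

15993/14852

a_0 = 1: 1/1
a_1 = 13: 14/13
a_2 = 60: 841/781
a_3 = 19: 15993/14852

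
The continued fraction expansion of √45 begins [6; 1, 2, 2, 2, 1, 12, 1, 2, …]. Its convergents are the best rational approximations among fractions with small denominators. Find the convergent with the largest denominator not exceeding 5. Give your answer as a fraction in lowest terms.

20/3

a_0 = 6: 6/1  (≤ bound)
a_1 = 1: 7/1  (≤ bound)
a_2 = 2: 20/3  (≤ bound)
a_3 = 2: 47/7  (> 5, stop)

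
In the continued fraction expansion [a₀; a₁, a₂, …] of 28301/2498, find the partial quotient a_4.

28301 = 11·2498 + 823, so a_0 = 11
2498 = 3·823 + 29, so a_1 = 3
823 = 28·29 + 11, so a_2 = 28
29 = 2·11 + 7, so a_3 = 2
11 = 1·7 + 4, so a_4 = 1

1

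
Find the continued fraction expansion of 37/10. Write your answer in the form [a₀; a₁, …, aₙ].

[3; 1, 2, 3]

37 ÷ 10 → quotient 3, remainder 7
10 ÷ 7 → quotient 1, remainder 3
7 ÷ 3 → quotient 2, remainder 1
3 ÷ 1 → quotient 3, remainder 0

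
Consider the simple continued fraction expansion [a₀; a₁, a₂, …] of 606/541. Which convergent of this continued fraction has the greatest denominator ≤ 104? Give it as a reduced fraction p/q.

a_0 = 1: 1/1  (≤ bound)
a_1 = 8: 9/8  (≤ bound)
a_2 = 3: 28/25  (≤ bound)
a_3 = 10: 289/258  (> 104, stop)

28/25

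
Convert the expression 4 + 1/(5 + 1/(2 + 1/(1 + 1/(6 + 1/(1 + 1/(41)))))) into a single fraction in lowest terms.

21563/5150

Work from the innermost term outward:
Start with 41.
1 + 1/(41/1) = 1 + 1/41 = 42/41
6 + 1/(42/41) = 6 + 41/42 = 293/42
1 + 1/(293/42) = 1 + 42/293 = 335/293
2 + 1/(335/293) = 2 + 293/335 = 963/335
5 + 1/(963/335) = 5 + 335/963 = 5150/963
4 + 1/(5150/963) = 4 + 963/5150 = 21563/5150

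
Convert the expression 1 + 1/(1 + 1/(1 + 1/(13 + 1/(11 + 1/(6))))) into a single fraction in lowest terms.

Use the convergent recurrence hₖ = aₖ·hₖ₋₁ + hₖ₋₂ (and likewise for the denominators kₖ):
a_0 = 1: 1/1
a_1 = 1: 2/1
a_2 = 1: 3/2
a_3 = 13: 41/27
a_4 = 11: 454/299
a_5 = 6: 2765/1821

2765/1821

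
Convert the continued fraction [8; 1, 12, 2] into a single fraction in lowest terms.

Collapse the nested fraction from the inside out:
Start with 2.
12 + 1/(2/1) = 12 + 1/2 = 25/2
1 + 1/(25/2) = 1 + 2/25 = 27/25
8 + 1/(27/25) = 8 + 25/27 = 241/27

241/27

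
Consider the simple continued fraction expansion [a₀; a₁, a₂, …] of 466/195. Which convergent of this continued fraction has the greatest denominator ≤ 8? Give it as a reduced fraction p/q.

List convergents until the denominator exceeds the bound:
a_0 = 2: 2/1  (≤ bound)
a_1 = 2: 5/2  (≤ bound)
a_2 = 1: 7/3  (≤ bound)
a_3 = 1: 12/5  (≤ bound)
a_4 = 3: 43/18  (> 8, stop)

12/5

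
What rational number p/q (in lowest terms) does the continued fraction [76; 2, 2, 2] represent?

a_0 = 76: 76/1
a_1 = 2: 153/2
a_2 = 2: 382/5
a_3 = 2: 917/12

917/12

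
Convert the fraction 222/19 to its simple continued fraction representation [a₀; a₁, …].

222 ÷ 19 → quotient 11, remainder 13
19 ÷ 13 → quotient 1, remainder 6
13 ÷ 6 → quotient 2, remainder 1
6 ÷ 1 → quotient 6, remainder 0

[11; 1, 2, 6]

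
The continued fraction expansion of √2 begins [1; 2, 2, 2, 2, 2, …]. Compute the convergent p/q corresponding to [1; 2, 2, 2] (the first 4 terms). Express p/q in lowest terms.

17/12

Start with 2.
2 + 1/(2/1) = 2 + 1/2 = 5/2
2 + 1/(5/2) = 2 + 2/5 = 12/5
1 + 1/(12/5) = 1 + 5/12 = 17/12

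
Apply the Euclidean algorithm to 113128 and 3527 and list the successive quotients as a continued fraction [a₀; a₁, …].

[32; 13, 2, 1, 3, 1, 1, 10]

⌊113128/3527⌋ = 32, remainder 264
⌊3527/264⌋ = 13, remainder 95
⌊264/95⌋ = 2, remainder 74
⌊95/74⌋ = 1, remainder 21
⌊74/21⌋ = 3, remainder 11
⌊21/11⌋ = 1, remainder 10
⌊11/10⌋ = 1, remainder 1
⌊10/1⌋ = 10, remainder 0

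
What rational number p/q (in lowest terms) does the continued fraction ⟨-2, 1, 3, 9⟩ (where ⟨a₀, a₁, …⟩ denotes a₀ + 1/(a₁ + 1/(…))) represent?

-46/37

Build up convergents one term at a time:
a_0 = -2: -2/1
a_1 = 1: -1/1
a_2 = 3: -5/4
a_3 = 9: -46/37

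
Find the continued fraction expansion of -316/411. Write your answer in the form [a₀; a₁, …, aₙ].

-316 = -1·411 + 95, so a_0 = -1
411 = 4·95 + 31, so a_1 = 4
95 = 3·31 + 2, so a_2 = 3
31 = 15·2 + 1, so a_3 = 15
2 = 2·1 + 0, so a_4 = 2

[-1; 4, 3, 15, 2]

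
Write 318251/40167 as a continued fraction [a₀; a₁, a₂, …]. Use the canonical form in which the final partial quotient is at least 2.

[7; 1, 12, 49, 1, 3, 7, 2]

Repeatedly divide and take the remainder:
⌊318251/40167⌋ = 7, remainder 37082
⌊40167/37082⌋ = 1, remainder 3085
⌊37082/3085⌋ = 12, remainder 62
⌊3085/62⌋ = 49, remainder 47
⌊62/47⌋ = 1, remainder 15
⌊47/15⌋ = 3, remainder 2
⌊15/2⌋ = 7, remainder 1
⌊2/1⌋ = 2, remainder 0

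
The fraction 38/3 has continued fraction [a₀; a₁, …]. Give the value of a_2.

2

Run the Euclidean algorithm, recording each quotient:
38 = 12·3 + 2, so a_0 = 12
3 = 1·2 + 1, so a_1 = 1
2 = 2·1 + 0, so a_2 = 2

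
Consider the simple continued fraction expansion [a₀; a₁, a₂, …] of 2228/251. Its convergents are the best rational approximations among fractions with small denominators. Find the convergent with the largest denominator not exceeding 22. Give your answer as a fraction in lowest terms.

71/8

a_0 = 8: 8/1  (≤ bound)
a_1 = 1: 9/1  (≤ bound)
a_2 = 7: 71/8  (≤ bound)
a_3 = 10: 719/81  (> 22, stop)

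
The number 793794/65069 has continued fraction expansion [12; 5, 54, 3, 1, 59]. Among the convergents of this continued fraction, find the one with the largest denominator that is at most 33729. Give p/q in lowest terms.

a_0 = 12: 12/1  (≤ bound)
a_1 = 5: 61/5  (≤ bound)
a_2 = 54: 3306/271  (≤ bound)
a_3 = 3: 9979/818  (≤ bound)
a_4 = 1: 13285/1089  (≤ bound)
a_5 = 59: 793794/65069  (> 33729, stop)

13285/1089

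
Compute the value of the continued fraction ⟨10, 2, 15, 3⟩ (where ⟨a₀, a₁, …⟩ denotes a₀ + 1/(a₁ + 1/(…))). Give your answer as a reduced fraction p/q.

996/95

a_0 = 10: 10/1
a_1 = 2: 21/2
a_2 = 15: 325/31
a_3 = 3: 996/95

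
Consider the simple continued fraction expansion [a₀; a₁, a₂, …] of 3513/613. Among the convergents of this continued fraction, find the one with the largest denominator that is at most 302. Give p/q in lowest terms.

a_0 = 5: 5/1  (≤ bound)
a_1 = 1: 6/1  (≤ bound)
a_2 = 2: 17/3  (≤ bound)
a_3 = 1: 23/4  (≤ bound)
a_4 = 2: 63/11  (≤ bound)
a_5 = 1: 86/15  (≤ bound)
a_6 = 1: 149/26  (≤ bound)
a_7 = 23: 3513/613  (> 302, stop)

149/26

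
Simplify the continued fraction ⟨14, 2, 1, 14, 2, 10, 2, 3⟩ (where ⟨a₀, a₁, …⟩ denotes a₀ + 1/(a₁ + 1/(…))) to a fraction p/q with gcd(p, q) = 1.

Start with 3.
2 + 1/(3/1) = 2 + 1/3 = 7/3
10 + 1/(7/3) = 10 + 3/7 = 73/7
2 + 1/(73/7) = 2 + 7/73 = 153/73
14 + 1/(153/73) = 14 + 73/153 = 2215/153
1 + 1/(2215/153) = 1 + 153/2215 = 2368/2215
2 + 1/(2368/2215) = 2 + 2215/2368 = 6951/2368
14 + 1/(6951/2368) = 14 + 2368/6951 = 99682/6951

99682/6951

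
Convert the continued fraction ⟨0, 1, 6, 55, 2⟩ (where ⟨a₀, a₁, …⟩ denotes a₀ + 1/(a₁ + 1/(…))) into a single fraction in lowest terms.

668/779

a_0 = 0: 0/1
a_1 = 1: 1/1
a_2 = 6: 6/7
a_3 = 55: 331/386
a_4 = 2: 668/779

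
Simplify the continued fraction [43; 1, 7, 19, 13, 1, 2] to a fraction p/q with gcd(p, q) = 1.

Start with 2.
1 + 1/(2/1) = 1 + 1/2 = 3/2
13 + 1/(3/2) = 13 + 2/3 = 41/3
19 + 1/(41/3) = 19 + 3/41 = 782/41
7 + 1/(782/41) = 7 + 41/782 = 5515/782
1 + 1/(5515/782) = 1 + 782/5515 = 6297/5515
43 + 1/(6297/5515) = 43 + 5515/6297 = 276286/6297

276286/6297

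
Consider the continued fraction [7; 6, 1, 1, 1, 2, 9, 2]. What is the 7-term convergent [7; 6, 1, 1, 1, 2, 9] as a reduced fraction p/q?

Start with 9.
2 + 1/(9/1) = 2 + 1/9 = 19/9
1 + 1/(19/9) = 1 + 9/19 = 28/19
1 + 1/(28/19) = 1 + 19/28 = 47/28
1 + 1/(47/28) = 1 + 28/47 = 75/47
6 + 1/(75/47) = 6 + 47/75 = 497/75
7 + 1/(497/75) = 7 + 75/497 = 3554/497

3554/497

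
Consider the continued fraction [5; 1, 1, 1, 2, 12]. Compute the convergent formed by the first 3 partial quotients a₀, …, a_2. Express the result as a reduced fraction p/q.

11/2

Start with 1.
1 + 1/(1/1) = 1 + 1/1 = 2/1
5 + 1/(2/1) = 5 + 1/2 = 11/2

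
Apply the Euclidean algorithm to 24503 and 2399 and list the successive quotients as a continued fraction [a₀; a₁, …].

[10; 4, 1, 2, 11, 15]

Repeatedly divide and take the remainder:
⌊24503/2399⌋ = 10, remainder 513
⌊2399/513⌋ = 4, remainder 347
⌊513/347⌋ = 1, remainder 166
⌊347/166⌋ = 2, remainder 15
⌊166/15⌋ = 11, remainder 1
⌊15/1⌋ = 15, remainder 0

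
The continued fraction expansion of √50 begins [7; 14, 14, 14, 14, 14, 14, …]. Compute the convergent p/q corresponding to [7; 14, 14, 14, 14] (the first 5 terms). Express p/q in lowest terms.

Use the convergent recurrence hₖ = aₖ·hₖ₋₁ + hₖ₋₂ (and likewise for the denominators kₖ):
a_0 = 7: 7/1
a_1 = 14: 99/14
a_2 = 14: 1393/197
a_3 = 14: 19601/2772
a_4 = 14: 275807/39005

275807/39005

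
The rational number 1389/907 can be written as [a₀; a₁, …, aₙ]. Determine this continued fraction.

[1; 1, 1, 7, 2, 5, 5]

Apply division with remainder until the remainder is 0:
⌊1389/907⌋ = 1, remainder 482
⌊907/482⌋ = 1, remainder 425
⌊482/425⌋ = 1, remainder 57
⌊425/57⌋ = 7, remainder 26
⌊57/26⌋ = 2, remainder 5
⌊26/5⌋ = 5, remainder 1
⌊5/1⌋ = 5, remainder 0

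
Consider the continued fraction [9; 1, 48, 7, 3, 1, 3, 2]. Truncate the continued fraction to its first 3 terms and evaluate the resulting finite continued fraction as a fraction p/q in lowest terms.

a_0 = 9: 9/1
a_1 = 1: 10/1
a_2 = 48: 489/49

489/49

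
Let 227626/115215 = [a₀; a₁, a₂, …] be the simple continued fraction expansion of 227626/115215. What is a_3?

11

227626 = 1·115215 + 112411, so a_0 = 1
115215 = 1·112411 + 2804, so a_1 = 1
112411 = 40·2804 + 251, so a_2 = 40
2804 = 11·251 + 43, so a_3 = 11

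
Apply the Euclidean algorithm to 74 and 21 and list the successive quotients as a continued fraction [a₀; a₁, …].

[3; 1, 1, 10]

74 = 3·21 + 11, so a_0 = 3
21 = 1·11 + 10, so a_1 = 1
11 = 1·10 + 1, so a_2 = 1
10 = 10·1 + 0, so a_3 = 10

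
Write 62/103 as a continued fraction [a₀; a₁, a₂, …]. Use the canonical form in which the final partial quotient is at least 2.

[0; 1, 1, 1, 1, 20]

62 = 0·103 + 62, so a_0 = 0
103 = 1·62 + 41, so a_1 = 1
62 = 1·41 + 21, so a_2 = 1
41 = 1·21 + 20, so a_3 = 1
21 = 1·20 + 1, so a_4 = 1
20 = 20·1 + 0, so a_5 = 20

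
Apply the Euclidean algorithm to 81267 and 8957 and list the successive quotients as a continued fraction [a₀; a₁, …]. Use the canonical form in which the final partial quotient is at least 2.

[9; 13, 1, 2, 3, 2, 28]

⌊81267/8957⌋ = 9, remainder 654
⌊8957/654⌋ = 13, remainder 455
⌊654/455⌋ = 1, remainder 199
⌊455/199⌋ = 2, remainder 57
⌊199/57⌋ = 3, remainder 28
⌊57/28⌋ = 2, remainder 1
⌊28/1⌋ = 28, remainder 0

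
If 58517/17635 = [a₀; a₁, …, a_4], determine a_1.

Run the Euclidean algorithm, recording each quotient:
⌊58517/17635⌋ = 3, remainder 5612
⌊17635/5612⌋ = 3, remainder 799

3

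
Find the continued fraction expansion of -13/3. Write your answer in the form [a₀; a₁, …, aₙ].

[-5; 1, 2]

-13 ÷ 3 → quotient -5, remainder 2
3 ÷ 2 → quotient 1, remainder 1
2 ÷ 1 → quotient 2, remainder 0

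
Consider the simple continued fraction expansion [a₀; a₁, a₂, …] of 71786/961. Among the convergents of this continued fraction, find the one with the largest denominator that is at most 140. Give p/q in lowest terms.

9935/133

a_0 = 74: 74/1  (≤ bound)
a_1 = 1: 75/1  (≤ bound)
a_2 = 2: 224/3  (≤ bound)
a_3 = 3: 747/10  (≤ bound)
a_4 = 13: 9935/133  (≤ bound)
a_5 = 2: 20617/276  (> 140, stop)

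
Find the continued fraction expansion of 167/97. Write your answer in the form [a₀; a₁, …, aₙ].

Apply division with remainder until the remainder is 0:
⌊167/97⌋ = 1, remainder 70
⌊97/70⌋ = 1, remainder 27
⌊70/27⌋ = 2, remainder 16
⌊27/16⌋ = 1, remainder 11
⌊16/11⌋ = 1, remainder 5
⌊11/5⌋ = 2, remainder 1
⌊5/1⌋ = 5, remainder 0

[1; 1, 2, 1, 1, 2, 5]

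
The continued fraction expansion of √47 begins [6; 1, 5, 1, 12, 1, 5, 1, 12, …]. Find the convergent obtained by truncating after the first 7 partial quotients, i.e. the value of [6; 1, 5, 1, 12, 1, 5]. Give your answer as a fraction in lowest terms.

3942/575

a_0 = 6: 6/1
a_1 = 1: 7/1
a_2 = 5: 41/6
a_3 = 1: 48/7
a_4 = 12: 617/90
a_5 = 1: 665/97
a_6 = 5: 3942/575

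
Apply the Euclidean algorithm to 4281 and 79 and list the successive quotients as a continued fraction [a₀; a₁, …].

Repeatedly divide and take the remainder:
4281 ÷ 79 → quotient 54, remainder 15
79 ÷ 15 → quotient 5, remainder 4
15 ÷ 4 → quotient 3, remainder 3
4 ÷ 3 → quotient 1, remainder 1
3 ÷ 1 → quotient 3, remainder 0

[54; 5, 3, 1, 3]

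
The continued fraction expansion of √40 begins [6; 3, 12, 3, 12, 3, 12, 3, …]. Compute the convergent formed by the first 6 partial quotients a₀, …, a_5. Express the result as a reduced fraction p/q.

Collapse the nested fraction from the inside out:
Start with 3.
12 + 1/(3/1) = 12 + 1/3 = 37/3
3 + 1/(37/3) = 3 + 3/37 = 114/37
12 + 1/(114/37) = 12 + 37/114 = 1405/114
3 + 1/(1405/114) = 3 + 114/1405 = 4329/1405
6 + 1/(4329/1405) = 6 + 1405/4329 = 27379/4329

27379/4329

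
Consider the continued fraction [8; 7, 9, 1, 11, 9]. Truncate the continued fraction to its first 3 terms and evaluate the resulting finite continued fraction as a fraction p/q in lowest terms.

521/64

a_0 = 8: 8/1
a_1 = 7: 57/7
a_2 = 9: 521/64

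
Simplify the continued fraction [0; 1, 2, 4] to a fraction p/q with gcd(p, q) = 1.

Build up convergents one term at a time:
a_0 = 0: 0/1
a_1 = 1: 1/1
a_2 = 2: 2/3
a_3 = 4: 9/13

9/13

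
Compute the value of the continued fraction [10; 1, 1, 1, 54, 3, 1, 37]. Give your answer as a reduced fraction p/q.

Compute successive convergents:
a_0 = 10: 10/1
a_1 = 1: 11/1
a_2 = 1: 21/2
a_3 = 1: 32/3
a_4 = 54: 1749/164
a_5 = 3: 5279/495
a_6 = 1: 7028/659
a_7 = 37: 265315/24878

265315/24878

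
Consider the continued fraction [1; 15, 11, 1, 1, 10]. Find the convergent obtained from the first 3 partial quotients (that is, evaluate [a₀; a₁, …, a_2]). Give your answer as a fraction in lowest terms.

Start with 11.
15 + 1/(11/1) = 15 + 1/11 = 166/11
1 + 1/(166/11) = 1 + 11/166 = 177/166

177/166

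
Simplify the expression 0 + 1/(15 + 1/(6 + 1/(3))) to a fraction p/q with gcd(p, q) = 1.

Compute successive convergents:
a_0 = 0: 0/1
a_1 = 15: 1/15
a_2 = 6: 6/91
a_3 = 3: 19/288

19/288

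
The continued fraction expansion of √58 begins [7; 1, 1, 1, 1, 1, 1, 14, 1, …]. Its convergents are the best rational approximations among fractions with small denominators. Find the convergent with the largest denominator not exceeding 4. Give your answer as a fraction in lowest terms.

23/3

a_0 = 7: 7/1  (≤ bound)
a_1 = 1: 8/1  (≤ bound)
a_2 = 1: 15/2  (≤ bound)
a_3 = 1: 23/3  (≤ bound)
a_4 = 1: 38/5  (> 4, stop)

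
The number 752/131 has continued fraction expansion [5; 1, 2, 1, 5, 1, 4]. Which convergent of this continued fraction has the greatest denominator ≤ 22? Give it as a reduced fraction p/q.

a_0 = 5: 5/1  (≤ bound)
a_1 = 1: 6/1  (≤ bound)
a_2 = 2: 17/3  (≤ bound)
a_3 = 1: 23/4  (≤ bound)
a_4 = 5: 132/23  (> 22, stop)

23/4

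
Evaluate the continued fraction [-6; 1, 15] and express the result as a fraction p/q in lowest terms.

Starting at the tail and folding back:
Start with 15.
1 + 1/(15/1) = 1 + 1/15 = 16/15
-6 + 1/(16/15) = -6 + 15/16 = -81/16

-81/16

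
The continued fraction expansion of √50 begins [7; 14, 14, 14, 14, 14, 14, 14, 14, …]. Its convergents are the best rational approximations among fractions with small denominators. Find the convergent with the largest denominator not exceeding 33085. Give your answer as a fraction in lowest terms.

a_0 = 7: 7/1  (≤ bound)
a_1 = 14: 99/14  (≤ bound)
a_2 = 14: 1393/197  (≤ bound)
a_3 = 14: 19601/2772  (≤ bound)
a_4 = 14: 275807/39005  (> 33085, stop)

19601/2772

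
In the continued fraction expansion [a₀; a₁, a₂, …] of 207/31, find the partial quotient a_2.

Apply division with remainder until the remainder is 0:
207 ÷ 31 → quotient 6, remainder 21
31 ÷ 21 → quotient 1, remainder 10
21 ÷ 10 → quotient 2, remainder 1

2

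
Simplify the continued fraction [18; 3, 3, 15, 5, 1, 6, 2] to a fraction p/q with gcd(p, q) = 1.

249145/13614

Start with 2.
6 + 1/(2/1) = 6 + 1/2 = 13/2
1 + 1/(13/2) = 1 + 2/13 = 15/13
5 + 1/(15/13) = 5 + 13/15 = 88/15
15 + 1/(88/15) = 15 + 15/88 = 1335/88
3 + 1/(1335/88) = 3 + 88/1335 = 4093/1335
3 + 1/(4093/1335) = 3 + 1335/4093 = 13614/4093
18 + 1/(13614/4093) = 18 + 4093/13614 = 249145/13614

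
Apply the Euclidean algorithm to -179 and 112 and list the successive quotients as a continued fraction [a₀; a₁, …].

-179 ÷ 112 → quotient -2, remainder 45
112 ÷ 45 → quotient 2, remainder 22
45 ÷ 22 → quotient 2, remainder 1
22 ÷ 1 → quotient 22, remainder 0

[-2; 2, 2, 22]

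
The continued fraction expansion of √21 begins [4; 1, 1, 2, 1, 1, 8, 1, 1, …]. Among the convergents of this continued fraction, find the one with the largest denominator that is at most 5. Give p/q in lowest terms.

23/5

a_0 = 4: 4/1  (≤ bound)
a_1 = 1: 5/1  (≤ bound)
a_2 = 1: 9/2  (≤ bound)
a_3 = 2: 23/5  (≤ bound)
a_4 = 1: 32/7  (> 5, stop)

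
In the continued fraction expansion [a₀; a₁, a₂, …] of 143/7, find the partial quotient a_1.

2

⌊143/7⌋ = 20, remainder 3
⌊7/3⌋ = 2, remainder 1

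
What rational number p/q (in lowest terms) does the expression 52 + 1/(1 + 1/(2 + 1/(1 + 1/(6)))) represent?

1424/27

Start with 6.
1 + 1/(6/1) = 1 + 1/6 = 7/6
2 + 1/(7/6) = 2 + 6/7 = 20/7
1 + 1/(20/7) = 1 + 7/20 = 27/20
52 + 1/(27/20) = 52 + 20/27 = 1424/27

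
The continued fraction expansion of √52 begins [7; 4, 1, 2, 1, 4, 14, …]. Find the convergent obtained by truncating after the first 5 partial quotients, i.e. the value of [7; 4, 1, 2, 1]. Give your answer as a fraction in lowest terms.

a_0 = 7: 7/1
a_1 = 4: 29/4
a_2 = 1: 36/5
a_3 = 2: 101/14
a_4 = 1: 137/19

137/19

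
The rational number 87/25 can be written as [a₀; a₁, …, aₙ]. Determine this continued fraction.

[3; 2, 12]

⌊87/25⌋ = 3, remainder 12
⌊25/12⌋ = 2, remainder 1
⌊12/1⌋ = 12, remainder 0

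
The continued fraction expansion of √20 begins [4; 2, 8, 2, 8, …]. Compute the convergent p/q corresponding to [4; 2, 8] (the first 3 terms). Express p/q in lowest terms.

76/17

Work from the innermost term outward:
Start with 8.
2 + 1/(8/1) = 2 + 1/8 = 17/8
4 + 1/(17/8) = 4 + 8/17 = 76/17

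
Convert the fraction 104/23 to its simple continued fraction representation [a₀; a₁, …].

[4; 1, 1, 11]

104 = 4·23 + 12, so a_0 = 4
23 = 1·12 + 11, so a_1 = 1
12 = 1·11 + 1, so a_2 = 1
11 = 11·1 + 0, so a_3 = 11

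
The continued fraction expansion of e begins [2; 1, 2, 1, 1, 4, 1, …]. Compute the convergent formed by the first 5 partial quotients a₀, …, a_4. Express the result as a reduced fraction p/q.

Starting at the tail and folding back:
Start with 1.
1 + 1/(1/1) = 1 + 1/1 = 2/1
2 + 1/(2/1) = 2 + 1/2 = 5/2
1 + 1/(5/2) = 1 + 2/5 = 7/5
2 + 1/(7/5) = 2 + 5/7 = 19/7

19/7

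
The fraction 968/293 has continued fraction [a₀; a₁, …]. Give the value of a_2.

968 = 3·293 + 89, so a_0 = 3
293 = 3·89 + 26, so a_1 = 3
89 = 3·26 + 11, so a_2 = 3

3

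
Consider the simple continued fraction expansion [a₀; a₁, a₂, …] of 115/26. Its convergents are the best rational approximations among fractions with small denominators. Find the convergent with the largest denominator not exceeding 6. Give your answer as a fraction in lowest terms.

a_0 = 4: 4/1  (≤ bound)
a_1 = 2: 9/2  (≤ bound)
a_2 = 2: 22/5  (≤ bound)
a_3 = 1: 31/7  (> 6, stop)

22/5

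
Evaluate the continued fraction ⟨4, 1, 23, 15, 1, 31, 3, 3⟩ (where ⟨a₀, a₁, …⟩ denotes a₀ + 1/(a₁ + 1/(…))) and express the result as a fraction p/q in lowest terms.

Start with 3.
3 + 1/(3/1) = 3 + 1/3 = 10/3
31 + 1/(10/3) = 31 + 3/10 = 313/10
1 + 1/(313/10) = 1 + 10/313 = 323/313
15 + 1/(323/313) = 15 + 313/323 = 5158/323
23 + 1/(5158/323) = 23 + 323/5158 = 118957/5158
1 + 1/(118957/5158) = 1 + 5158/118957 = 124115/118957
4 + 1/(124115/118957) = 4 + 118957/124115 = 615417/124115

615417/124115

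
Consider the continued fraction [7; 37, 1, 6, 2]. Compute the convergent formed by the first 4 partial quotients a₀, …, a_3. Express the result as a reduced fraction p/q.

1862/265

Use the convergent recurrence hₖ = aₖ·hₖ₋₁ + hₖ₋₂ (and likewise for the denominators kₖ):
a_0 = 7: 7/1
a_1 = 37: 260/37
a_2 = 1: 267/38
a_3 = 6: 1862/265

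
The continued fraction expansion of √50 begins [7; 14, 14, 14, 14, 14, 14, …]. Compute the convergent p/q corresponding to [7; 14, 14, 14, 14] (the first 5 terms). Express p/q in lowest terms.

a_0 = 7: 7/1
a_1 = 14: 99/14
a_2 = 14: 1393/197
a_3 = 14: 19601/2772
a_4 = 14: 275807/39005

275807/39005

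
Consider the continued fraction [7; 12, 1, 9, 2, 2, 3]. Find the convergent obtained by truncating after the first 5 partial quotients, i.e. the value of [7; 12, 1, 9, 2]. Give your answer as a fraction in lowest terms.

1918/271

Use the convergent recurrence hₖ = aₖ·hₖ₋₁ + hₖ₋₂ (and likewise for the denominators kₖ):
a_0 = 7: 7/1
a_1 = 12: 85/12
a_2 = 1: 92/13
a_3 = 9: 913/129
a_4 = 2: 1918/271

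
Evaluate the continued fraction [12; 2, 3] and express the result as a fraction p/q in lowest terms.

Collapse the nested fraction from the inside out:
Start with 3.
2 + 1/(3/1) = 2 + 1/3 = 7/3
12 + 1/(7/3) = 12 + 3/7 = 87/7

87/7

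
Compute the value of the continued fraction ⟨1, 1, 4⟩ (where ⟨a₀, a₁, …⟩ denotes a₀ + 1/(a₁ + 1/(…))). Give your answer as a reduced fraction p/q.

9/5

Build up convergents one term at a time:
a_0 = 1: 1/1
a_1 = 1: 2/1
a_2 = 4: 9/5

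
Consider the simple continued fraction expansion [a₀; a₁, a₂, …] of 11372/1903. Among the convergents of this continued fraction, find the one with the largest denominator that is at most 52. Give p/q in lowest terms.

245/41

a_0 = 5: 5/1  (≤ bound)
a_1 = 1: 6/1  (≤ bound)
a_2 = 40: 245/41  (≤ bound)
a_3 = 2: 496/83  (> 52, stop)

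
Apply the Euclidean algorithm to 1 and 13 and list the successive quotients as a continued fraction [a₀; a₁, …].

[0; 13]

1 ÷ 13 → quotient 0, remainder 1
13 ÷ 1 → quotient 13, remainder 0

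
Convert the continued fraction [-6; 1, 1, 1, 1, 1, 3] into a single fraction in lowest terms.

a_0 = -6: -6/1
a_1 = 1: -5/1
a_2 = 1: -11/2
a_3 = 1: -16/3
a_4 = 1: -27/5
a_5 = 1: -43/8
a_6 = 3: -156/29

-156/29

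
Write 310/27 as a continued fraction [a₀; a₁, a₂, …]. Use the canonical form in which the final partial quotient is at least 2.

[11; 2, 13]

310 ÷ 27 → quotient 11, remainder 13
27 ÷ 13 → quotient 2, remainder 1
13 ÷ 1 → quotient 13, remainder 0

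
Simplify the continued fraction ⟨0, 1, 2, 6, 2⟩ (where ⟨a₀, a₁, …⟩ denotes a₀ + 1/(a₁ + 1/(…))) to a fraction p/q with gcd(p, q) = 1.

Collapse the nested fraction from the inside out:
Start with 2.
6 + 1/(2/1) = 6 + 1/2 = 13/2
2 + 1/(13/2) = 2 + 2/13 = 28/13
1 + 1/(28/13) = 1 + 13/28 = 41/28
0 + 1/(41/28) = 0 + 28/41 = 28/41

28/41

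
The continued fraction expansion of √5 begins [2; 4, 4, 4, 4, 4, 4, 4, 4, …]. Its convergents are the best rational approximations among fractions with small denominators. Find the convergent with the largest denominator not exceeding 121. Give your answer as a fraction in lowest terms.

161/72

a_0 = 2: 2/1  (≤ bound)
a_1 = 4: 9/4  (≤ bound)
a_2 = 4: 38/17  (≤ bound)
a_3 = 4: 161/72  (≤ bound)
a_4 = 4: 682/305  (> 121, stop)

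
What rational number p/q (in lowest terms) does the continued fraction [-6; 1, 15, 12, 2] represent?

-2035/402

Work from the innermost term outward:
Start with 2.
12 + 1/(2/1) = 12 + 1/2 = 25/2
15 + 1/(25/2) = 15 + 2/25 = 377/25
1 + 1/(377/25) = 1 + 25/377 = 402/377
-6 + 1/(402/377) = -6 + 377/402 = -2035/402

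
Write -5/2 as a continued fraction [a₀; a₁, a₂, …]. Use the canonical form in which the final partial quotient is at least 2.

-5 ÷ 2 → quotient -3, remainder 1
2 ÷ 1 → quotient 2, remainder 0

[-3; 2]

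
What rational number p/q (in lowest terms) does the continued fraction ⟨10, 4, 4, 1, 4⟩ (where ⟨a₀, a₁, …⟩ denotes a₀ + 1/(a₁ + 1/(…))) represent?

1034/101

Use the convergent recurrence hₖ = aₖ·hₖ₋₁ + hₖ₋₂ (and likewise for the denominators kₖ):
a_0 = 10: 10/1
a_1 = 4: 41/4
a_2 = 4: 174/17
a_3 = 1: 215/21
a_4 = 4: 1034/101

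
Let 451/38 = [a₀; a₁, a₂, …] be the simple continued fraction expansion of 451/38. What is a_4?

451 = 11·38 + 33, so a_0 = 11
38 = 1·33 + 5, so a_1 = 1
33 = 6·5 + 3, so a_2 = 6
5 = 1·3 + 2, so a_3 = 1
3 = 1·2 + 1, so a_4 = 1

1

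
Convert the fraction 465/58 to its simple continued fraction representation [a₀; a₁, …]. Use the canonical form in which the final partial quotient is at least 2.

⌊465/58⌋ = 8, remainder 1
⌊58/1⌋ = 58, remainder 0

[8; 58]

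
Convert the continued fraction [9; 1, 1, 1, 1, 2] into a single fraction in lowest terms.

Starting at the tail and folding back:
Start with 2.
1 + 1/(2/1) = 1 + 1/2 = 3/2
1 + 1/(3/2) = 1 + 2/3 = 5/3
1 + 1/(5/3) = 1 + 3/5 = 8/5
1 + 1/(8/5) = 1 + 5/8 = 13/8
9 + 1/(13/8) = 9 + 8/13 = 125/13

125/13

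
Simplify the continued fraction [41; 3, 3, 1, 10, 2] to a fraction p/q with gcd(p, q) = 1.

12103/293

Start with 2.
10 + 1/(2/1) = 10 + 1/2 = 21/2
1 + 1/(21/2) = 1 + 2/21 = 23/21
3 + 1/(23/21) = 3 + 21/23 = 90/23
3 + 1/(90/23) = 3 + 23/90 = 293/90
41 + 1/(293/90) = 41 + 90/293 = 12103/293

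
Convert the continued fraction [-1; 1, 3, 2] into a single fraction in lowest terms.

-2/9

Start with 2.
3 + 1/(2/1) = 3 + 1/2 = 7/2
1 + 1/(7/2) = 1 + 2/7 = 9/7
-1 + 1/(9/7) = -1 + 7/9 = -2/9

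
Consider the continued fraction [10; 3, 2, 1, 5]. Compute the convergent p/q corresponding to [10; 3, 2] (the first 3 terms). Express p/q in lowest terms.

72/7

Start with 2.
3 + 1/(2/1) = 3 + 1/2 = 7/2
10 + 1/(7/2) = 10 + 2/7 = 72/7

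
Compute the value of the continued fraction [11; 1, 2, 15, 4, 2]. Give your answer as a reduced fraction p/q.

4903/420

Build up convergents one term at a time:
a_0 = 11: 11/1
a_1 = 1: 12/1
a_2 = 2: 35/3
a_3 = 15: 537/46
a_4 = 4: 2183/187
a_5 = 2: 4903/420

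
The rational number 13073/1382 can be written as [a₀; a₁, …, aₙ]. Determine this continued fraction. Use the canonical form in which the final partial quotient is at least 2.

[9; 2, 5, 1, 2, 37]

Repeatedly divide and take the remainder:
⌊13073/1382⌋ = 9, remainder 635
⌊1382/635⌋ = 2, remainder 112
⌊635/112⌋ = 5, remainder 75
⌊112/75⌋ = 1, remainder 37
⌊75/37⌋ = 2, remainder 1
⌊37/1⌋ = 37, remainder 0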